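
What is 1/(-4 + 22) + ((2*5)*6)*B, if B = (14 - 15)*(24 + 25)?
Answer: -52919/18 ≈ -2939.9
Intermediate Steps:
B = -49 (B = -1*49 = -49)
1/(-4 + 22) + ((2*5)*6)*B = 1/(-4 + 22) + ((2*5)*6)*(-49) = 1/18 + (10*6)*(-49) = 1/18 + 60*(-49) = 1/18 - 2940 = -52919/18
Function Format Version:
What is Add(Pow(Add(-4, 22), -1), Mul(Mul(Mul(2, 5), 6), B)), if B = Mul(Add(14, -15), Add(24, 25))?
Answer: Rational(-52919, 18) ≈ -2939.9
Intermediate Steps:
B = -49 (B = Mul(-1, 49) = -49)
Add(Pow(Add(-4, 22), -1), Mul(Mul(Mul(2, 5), 6), B)) = Add(Pow(Add(-4, 22), -1), Mul(Mul(Mul(2, 5), 6), -49)) = Add(Pow(18, -1), Mul(Mul(10, 6), -49)) = Add(Rational(1, 18), Mul(60, -49)) = Add(Rational(1, 18), -2940) = Rational(-52919, 18)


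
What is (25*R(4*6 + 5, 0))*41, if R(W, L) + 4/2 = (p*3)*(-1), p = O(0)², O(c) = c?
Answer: -2050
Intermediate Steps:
p = 0 (p = 0² = 0)
R(W, L) = -2 (R(W, L) = -2 + (0*3)*(-1) = -2 + 0*(-1) = -2 + 0 = -2)
(25*R(4*6 + 5, 0))*41 = (25*(-2))*41 = -50*41 = -2050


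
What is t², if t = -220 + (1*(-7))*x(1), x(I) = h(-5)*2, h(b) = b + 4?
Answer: 42436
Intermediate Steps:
h(b) = 4 + b
x(I) = -2 (x(I) = (4 - 5)*2 = -1*2 = -2)
t = -206 (t = -220 + (1*(-7))*(-2) = -220 - 7*(-2) = -220 + 14 = -206)
t² = (-206)² = 42436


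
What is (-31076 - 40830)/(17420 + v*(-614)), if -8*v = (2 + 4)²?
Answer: -71906/20183 ≈ -3.5627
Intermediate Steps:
v = -9/2 (v = -(2 + 4)²/8 = -⅛*6² = -⅛*36 = -9/2 ≈ -4.5000)
(-31076 - 40830)/(17420 + v*(-614)) = (-31076 - 40830)/(17420 - 9/2*(-614)) = -71906/(17420 + 2763) = -71906/20183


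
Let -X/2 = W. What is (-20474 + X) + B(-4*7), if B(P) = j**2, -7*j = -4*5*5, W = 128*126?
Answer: -2573770/49 ≈ -52526.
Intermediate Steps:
W = 16128
j = 100/7 (j = -(-4*5)*5/7 = -(-20)*5/7 = -1/7*(-100) = 100/7 ≈ 14.286)
X = -32256 (X = -2*16128 = -32256)
B(P) = 10000/49 (B(P) = (100/7)**2 = 10000/49)
(-20474 + X) + B(-4*7) = (-20474 - 32256) + 10000/49 = -52730 + 10000/49 = -2573770/49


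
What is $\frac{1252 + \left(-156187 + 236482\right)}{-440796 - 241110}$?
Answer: $- \frac{81547}{681906} \approx -0.11959$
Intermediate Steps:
$\frac{1252 + \left(-156187 + 236482\right)}{-440796 - 241110} = \frac{1252 + 80295}{-681906} = 81547 \left(- \frac{1}{681906}\right) = - \frac{81547}{681906}$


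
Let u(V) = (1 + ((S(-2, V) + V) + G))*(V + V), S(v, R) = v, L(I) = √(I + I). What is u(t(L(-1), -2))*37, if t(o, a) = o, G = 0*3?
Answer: -148 - 74*I*√2 ≈ -148.0 - 104.65*I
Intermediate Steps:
G = 0
L(I) = √2*√I (L(I) = √(2*I) = √2*√I)
u(V) = 2*V*(-1 + V) (u(V) = (1 + ((-2 + V) + 0))*(V + V) = (1 + (-2 + V))*(2*V) = (-1 + V)*(2*V) = 2*V*(-1 + V))
u(t(L(-1), -2))*37 = (2*(√2*√(-1))*(-1 + √2*√(-1)))*37 = (2*(√2*I)*(-1 + √2*I))*37 = (2*(I*√2)*(-1 + I*√2))*37 = (2*I*√2*(-1 + I*√2))*37 = 74*I*√2*(-1 + I*√2)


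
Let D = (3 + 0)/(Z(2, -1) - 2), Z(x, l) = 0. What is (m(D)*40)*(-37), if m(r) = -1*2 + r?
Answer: 5180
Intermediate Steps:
D = -3/2 (D = (3 + 0)/(0 - 2) = 3/(-2) = 3*(-½) = -3/2 ≈ -1.5000)
m(r) = -2 + r
(m(D)*40)*(-37) = ((-2 - 3/2)*40)*(-37) = -7/2*40*(-37) = -140*(-37) = 5180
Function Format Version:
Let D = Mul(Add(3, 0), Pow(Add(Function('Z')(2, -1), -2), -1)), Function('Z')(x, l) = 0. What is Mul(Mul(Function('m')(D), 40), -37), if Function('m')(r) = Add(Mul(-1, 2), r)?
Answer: 5180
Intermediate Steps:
D = Rational(-3, 2) (D = Mul(Add(3, 0), Pow(Add(0, -2), -1)) = Mul(3, Pow(-2, -1)) = Mul(3, Rational(-1, 2)) = Rational(-3, 2) ≈ -1.5000)
Function('m')(r) = Add(-2, r)
Mul(Mul(Function('m')(D), 40), -37) = Mul(Mul(Add(-2, Rational(-3, 2)), 40), -37) = Mul(Mul(Rational(-7, 2), 40), -37) = Mul(-140, -37) = 5180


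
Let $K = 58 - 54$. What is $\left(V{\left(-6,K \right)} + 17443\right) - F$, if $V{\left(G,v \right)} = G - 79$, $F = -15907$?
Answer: $33265$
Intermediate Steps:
$K = 4$ ($K = 58 - 54 = 4$)
$V{\left(G,v \right)} = -79 + G$
$\left(V{\left(-6,K \right)} + 17443\right) - F = \left(\left(-79 - 6\right) + 17443\right) - -15907 = \left(-85 + 17443\right) + 15907 = 17358 + 15907 = 33265$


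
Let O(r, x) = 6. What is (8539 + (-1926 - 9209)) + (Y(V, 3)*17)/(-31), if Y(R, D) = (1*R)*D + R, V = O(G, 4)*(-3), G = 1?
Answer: -79252/31 ≈ -2556.5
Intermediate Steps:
V = -18 (V = 6*(-3) = -18)
Y(R, D) = R + D*R (Y(R, D) = R*D + R = D*R + R = R + D*R)
(8539 + (-1926 - 9209)) + (Y(V, 3)*17)/(-31) = (8539 + (-1926 - 9209)) + (-18*(1 + 3)*17)/(-31) = (8539 - 11135) + (-18*4*17)*(-1/31) = -2596 - 72*17*(-1/31) = -2596 - 1224*(-1/31) = -2596 + 1224/31 = -79252/31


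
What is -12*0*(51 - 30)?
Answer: 0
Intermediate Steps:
-12*0*(51 - 30) = -0*21 = -1*0 = 0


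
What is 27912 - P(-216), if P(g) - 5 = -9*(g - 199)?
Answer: 24172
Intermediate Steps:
P(g) = 1796 - 9*g (P(g) = 5 - 9*(g - 199) = 5 - 9*(-199 + g) = 5 + (1791 - 9*g) = 1796 - 9*g)
27912 - P(-216) = 27912 - (1796 - 9*(-216)) = 27912 - (1796 + 1944) = 27912 - 1*3740 = 27912 - 3740 = 24172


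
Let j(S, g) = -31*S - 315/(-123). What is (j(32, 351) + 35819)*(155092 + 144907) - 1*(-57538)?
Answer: 428404531046/41 ≈ 1.0449e+10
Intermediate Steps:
j(S, g) = 105/41 - 31*S (j(S, g) = -31*S - 315*(-1/123) = -31*S + 105/41 = 105/41 - 31*S)
(j(32, 351) + 35819)*(155092 + 144907) - 1*(-57538) = ((105/41 - 31*32) + 35819)*(155092 + 144907) - 1*(-57538) = ((105/41 - 992) + 35819)*299999 + 57538 = (-40567/41 + 35819)*299999 + 57538 = (1428012/41)*299999 + 57538 = 428402171988/41 + 57538 = 428404531046/41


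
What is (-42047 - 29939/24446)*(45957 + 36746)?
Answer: -85011315245403/24446 ≈ -3.4775e+9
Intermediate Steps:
(-42047 - 29939/24446)*(45957 + 36746) = (-42047 - 29939*1/24446)*82703 = (-42047 - 29939/24446)*82703 = -1027910901/24446*82703 = -85011315245403/24446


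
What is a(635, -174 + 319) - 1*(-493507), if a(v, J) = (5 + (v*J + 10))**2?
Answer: 8481061607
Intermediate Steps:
a(v, J) = (15 + J*v)**2 (a(v, J) = (5 + (J*v + 10))**2 = (5 + (10 + J*v))**2 = (15 + J*v)**2)
a(635, -174 + 319) - 1*(-493507) = (15 + (-174 + 319)*635)**2 - 1*(-493507) = (15 + 145*635)**2 + 493507 = (15 + 92075)**2 + 493507 = 92090**2 + 493507 = 8480568100 + 493507 = 8481061607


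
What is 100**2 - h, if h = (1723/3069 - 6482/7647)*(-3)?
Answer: 26074030841/2607627 ≈ 9999.1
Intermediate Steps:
h = 2239159/2607627 (h = (1723*(1/3069) - 6482*1/7647)*(-3) = (1723/3069 - 6482/7647)*(-3) = -2239159/7822881*(-3) = 2239159/2607627 ≈ 0.85870)
100**2 - h = 100**2 - 1*2239159/2607627 = 10000 - 2239159/2607627 = 26074030841/2607627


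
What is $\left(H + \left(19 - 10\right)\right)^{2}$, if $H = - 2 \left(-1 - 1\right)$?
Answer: $169$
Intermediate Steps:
$H = 4$ ($H = \left(-2\right) \left(-2\right) = 4$)
$\left(H + \left(19 - 10\right)\right)^{2} = \left(4 + \left(19 - 10\right)\right)^{2} = \left(4 + 9\right)^{2} = 13^{2} = 169$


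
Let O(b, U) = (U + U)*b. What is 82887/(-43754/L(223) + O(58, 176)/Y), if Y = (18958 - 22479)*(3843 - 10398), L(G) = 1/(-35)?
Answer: 1913044807485/35344718585866 ≈ 0.054125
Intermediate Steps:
O(b, U) = 2*U*b (O(b, U) = (2*U)*b = 2*U*b)
L(G) = -1/35
Y = 23080155 (Y = -3521*(-6555) = 23080155)
82887/(-43754/L(223) + O(58, 176)/Y) = 82887/(-43754/(-1/35) + (2*176*58)/23080155) = 82887/(-43754*(-35) + 20416*(1/23080155)) = 82887/(1531390 + 20416/23080155) = 82887/(35344718585866/23080155) = 82887*(23080155/35344718585866) = 1913044807485/35344718585866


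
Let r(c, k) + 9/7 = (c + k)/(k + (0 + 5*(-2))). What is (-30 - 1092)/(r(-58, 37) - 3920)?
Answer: 35343/123545 ≈ 0.28607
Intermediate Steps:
r(c, k) = -9/7 + (c + k)/(-10 + k) (r(c, k) = -9/7 + (c + k)/(k + (0 + 5*(-2))) = -9/7 + (c + k)/(k + (0 - 10)) = -9/7 + (c + k)/(k - 10) = -9/7 + (c + k)/(-10 + k))
(-30 - 1092)/(r(-58, 37) - 3920) = (-30 - 1092)/((90 - 2*37 + 7*(-58))/(7*(-10 + 37)) - 3920) = -1122/((⅐)*(90 - 74 - 406)/27 - 3920) = -1122/((⅐)*(1/27)*(-390) - 3920) = -1122/(-130/63 - 3920) = -1122/(-247090/63) = -1122*(-63/247090) = 35343/123545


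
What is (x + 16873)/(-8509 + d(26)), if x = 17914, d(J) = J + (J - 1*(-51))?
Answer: -34787/8406 ≈ -4.1384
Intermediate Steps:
d(J) = 51 + 2*J (d(J) = J + (J + 51) = J + (51 + J) = 51 + 2*J)
(x + 16873)/(-8509 + d(26)) = (17914 + 16873)/(-8509 + (51 + 2*26)) = 34787/(-8509 + (51 + 52)) = 34787/(-8509 + 103) = 34787/(-8406) = 34787*(-1/8406) = -34787/8406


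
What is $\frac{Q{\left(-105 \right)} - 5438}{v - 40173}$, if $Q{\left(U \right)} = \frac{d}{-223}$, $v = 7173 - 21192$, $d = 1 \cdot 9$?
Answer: $\frac{1212683}{12084816} \approx 0.10035$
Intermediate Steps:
$d = 9$
$v = -14019$
$Q{\left(U \right)} = - \frac{9}{223}$ ($Q{\left(U \right)} = \frac{9}{-223} = 9 \left(- \frac{1}{223}\right) = - \frac{9}{223}$)
$\frac{Q{\left(-105 \right)} - 5438}{v - 40173} = \frac{- \frac{9}{223} - 5438}{-14019 - 40173} = - \frac{1212683}{223 \left(-54192\right)} = \left(- \frac{1212683}{223}\right) \left(- \frac{1}{54192}\right) = \frac{1212683}{12084816}$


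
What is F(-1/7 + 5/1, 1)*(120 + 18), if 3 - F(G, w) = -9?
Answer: 1656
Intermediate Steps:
F(G, w) = 12 (F(G, w) = 3 - 1*(-9) = 3 + 9 = 12)
F(-1/7 + 5/1, 1)*(120 + 18) = 12*(120 + 18) = 12*138 = 1656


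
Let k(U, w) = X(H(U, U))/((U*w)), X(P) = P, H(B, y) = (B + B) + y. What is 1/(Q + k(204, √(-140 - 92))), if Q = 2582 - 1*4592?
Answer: -155440/312434403 + 2*I*√58/312434403 ≈ -0.00049751 + 4.8751e-8*I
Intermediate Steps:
H(B, y) = y + 2*B (H(B, y) = 2*B + y = y + 2*B)
k(U, w) = 3/w (k(U, w) = (U + 2*U)/((U*w)) = (3*U)*(1/(U*w)) = 3/w)
Q = -2010 (Q = 2582 - 4592 = -2010)
1/(Q + k(204, √(-140 - 92))) = 1/(-2010 + 3/(√(-140 - 92))) = 1/(-2010 + 3/(√(-232))) = 1/(-2010 + 3/((2*I*√58))) = 1/(-2010 + 3*(-I*√58/116)) = 1/(-2010 - 3*I*√58/116)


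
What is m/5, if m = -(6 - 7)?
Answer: 1/5 ≈ 0.20000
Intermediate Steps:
m = 1 (m = -1*(-1) = 1)
m/5 = 1/5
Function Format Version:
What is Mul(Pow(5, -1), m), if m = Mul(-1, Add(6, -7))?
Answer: Rational(1, 5) ≈ 0.20000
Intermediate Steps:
m = 1 (m = Mul(-1, -1) = 1)
Mul(Pow(5, -1), m) = Mul(Pow(5, -1), 1) = Mul(Rational(1, 5), 1) = Rational(1, 5)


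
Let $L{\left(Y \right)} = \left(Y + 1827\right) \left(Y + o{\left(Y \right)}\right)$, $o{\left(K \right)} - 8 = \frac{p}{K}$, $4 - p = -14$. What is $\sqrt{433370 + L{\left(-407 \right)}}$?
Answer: $\frac{i \sqrt{22076506210}}{407} \approx 365.07 i$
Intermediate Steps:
$p = 18$ ($p = 4 - -14 = 4 + 14 = 18$)
$o{\left(K \right)} = 8 + \frac{18}{K}$
$L{\left(Y \right)} = \left(1827 + Y\right) \left(8 + Y + \frac{18}{Y}\right)$ ($L{\left(Y \right)} = \left(Y + 1827\right) \left(Y + \left(8 + \frac{18}{Y}\right)\right) = \left(1827 + Y\right) \left(8 + Y + \frac{18}{Y}\right)$)
$\sqrt{433370 + L{\left(-407 \right)}} = \sqrt{433370 + \left(14634 + \left(-407\right)^{2} + 1835 \left(-407\right) + \frac{32886}{-407}\right)} = \sqrt{433370 + \left(14634 + 165649 - 746845 + 32886 \left(- \frac{1}{407}\right)\right)} = \sqrt{433370 + \left(14634 + 165649 - 746845 - \frac{32886}{407}\right)} = \sqrt{433370 - \frac{230623620}{407}} = \sqrt{- \frac{54242030}{407}} = \frac{i \sqrt{22076506210}}{407}$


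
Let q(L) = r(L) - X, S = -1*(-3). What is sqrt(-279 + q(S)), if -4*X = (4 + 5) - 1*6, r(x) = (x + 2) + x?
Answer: I*sqrt(1081)/2 ≈ 16.439*I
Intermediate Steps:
r(x) = 2 + 2*x (r(x) = (2 + x) + x = 2 + 2*x)
X = -3/4 (X = -((4 + 5) - 1*6)/4 = -(9 - 6)/4 = -1/4*3 = -3/4 ≈ -0.75000)
S = 3
q(L) = 11/4 + 2*L (q(L) = (2 + 2*L) - 1*(-3/4) = (2 + 2*L) + 3/4 = 11/4 + 2*L)
sqrt(-279 + q(S)) = sqrt(-279 + (11/4 + 2*3)) = sqrt(-279 + (11/4 + 6)) = sqrt(-279 + 35/4) = sqrt(-1081/4) = I*sqrt(1081)/2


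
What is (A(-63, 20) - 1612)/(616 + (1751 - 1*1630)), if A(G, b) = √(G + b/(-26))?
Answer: -1612/737 + I*√10777/9581 ≈ -2.1872 + 0.010835*I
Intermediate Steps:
A(G, b) = √(G - b/26) (A(G, b) = √(G + b*(-1/26)) = √(G - b/26))
(A(-63, 20) - 1612)/(616 + (1751 - 1*1630)) = (√(-26*20 + 676*(-63))/26 - 1612)/(616 + (1751 - 1*1630)) = (√(-520 - 42588)/26 - 1612)/(616 + (1751 - 1630)) = (√(-43108)/26 - 1612)/(616 + 121) = ((2*I*√10777)/26 - 1612)/737 = (I*√10777/13 - 1612)*(1/737) = (-1612 + I*√10777/13)*(1/737) = -1612/737 + I*√10777/9581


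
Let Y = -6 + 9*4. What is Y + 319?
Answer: 349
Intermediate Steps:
Y = 30 (Y = -6 + 36 = 30)
Y + 319 = 30 + 319 = 349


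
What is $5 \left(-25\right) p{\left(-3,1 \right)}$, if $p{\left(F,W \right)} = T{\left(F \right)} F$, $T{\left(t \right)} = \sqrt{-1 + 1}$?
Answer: $0$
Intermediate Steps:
$T{\left(t \right)} = 0$ ($T{\left(t \right)} = \sqrt{0} = 0$)
$p{\left(F,W \right)} = 0$ ($p{\left(F,W \right)} = 0 F = 0$)
$5 \left(-25\right) p{\left(-3,1 \right)} = 5 \left(-25\right) 0 = \left(-125\right) 0 = 0$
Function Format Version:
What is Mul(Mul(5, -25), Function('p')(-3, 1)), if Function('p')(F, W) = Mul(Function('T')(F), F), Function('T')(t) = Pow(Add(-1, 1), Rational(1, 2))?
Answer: 0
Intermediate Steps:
Function('T')(t) = 0 (Function('T')(t) = Pow(0, Rational(1, 2)) = 0)
Function('p')(F, W) = 0 (Function('p')(F, W) = Mul(0, F) = 0)
Mul(Mul(5, -25), Function('p')(-3, 1)) = Mul(Mul(5, -25), 0) = Mul(-125, 0) = 0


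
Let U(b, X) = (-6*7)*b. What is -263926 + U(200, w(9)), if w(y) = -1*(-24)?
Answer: -272326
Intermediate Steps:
w(y) = 24
U(b, X) = -42*b
-263926 + U(200, w(9)) = -263926 - 42*200 = -263926 - 8400 = -272326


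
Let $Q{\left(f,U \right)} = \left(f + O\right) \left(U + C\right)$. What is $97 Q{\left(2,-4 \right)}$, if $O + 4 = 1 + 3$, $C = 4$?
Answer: $0$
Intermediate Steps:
$O = 0$ ($O = -4 + \left(1 + 3\right) = -4 + 4 = 0$)
$Q{\left(f,U \right)} = f \left(4 + U\right)$ ($Q{\left(f,U \right)} = \left(f + 0\right) \left(U + 4\right) = f \left(4 + U\right)$)
$97 Q{\left(2,-4 \right)} = 97 \cdot 2 \left(4 - 4\right) = 97 \cdot 2 \cdot 0 = 97 \cdot 0 = 0$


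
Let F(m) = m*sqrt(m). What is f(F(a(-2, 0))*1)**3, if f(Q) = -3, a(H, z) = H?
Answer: -27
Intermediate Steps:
F(m) = m**(3/2)
f(F(a(-2, 0))*1)**3 = (-3)**3 = -27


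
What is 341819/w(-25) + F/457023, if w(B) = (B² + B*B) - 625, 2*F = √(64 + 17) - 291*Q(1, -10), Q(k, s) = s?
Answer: 14878100669/27203750 ≈ 546.91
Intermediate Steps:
F = 2919/2 (F = (√(64 + 17) - 291*(-10))/2 = (√81 + 2910)/2 = (9 + 2910)/2 = (½)*2919 = 2919/2 ≈ 1459.5)
w(B) = -625 + 2*B² (w(B) = (B² + B²) - 625 = 2*B² - 625 = -625 + 2*B²)
341819/w(-25) + F/457023 = 341819/(-625 + 2*(-25)²) + (2919/2)/457023 = 341819/(-625 + 2*625) + (2919/2)*(1/457023) = 341819/(-625 + 1250) + 139/43526 = 341819/625 + 139/43526 = 14878100669/27203750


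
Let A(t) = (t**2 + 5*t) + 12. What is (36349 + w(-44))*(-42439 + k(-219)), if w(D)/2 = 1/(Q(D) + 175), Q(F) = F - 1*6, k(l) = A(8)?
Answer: -192299925521/125 ≈ -1.5384e+9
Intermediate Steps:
A(t) = 12 + t**2 + 5*t
k(l) = 116 (k(l) = 12 + 8**2 + 5*8 = 12 + 64 + 40 = 116)
Q(F) = -6 + F (Q(F) = F - 6 = -6 + F)
w(D) = 2/(169 + D) (w(D) = 2/((-6 + D) + 175) = 2/(169 + D))
(36349 + w(-44))*(-42439 + k(-219)) = (36349 + 2/(169 - 44))*(-42439 + 116) = (36349 + 2/125)*(-42323) = (4543627/125)*(-42323) = -192299925521/125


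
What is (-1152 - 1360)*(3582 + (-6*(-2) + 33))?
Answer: -9111024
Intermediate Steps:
(-1152 - 1360)*(3582 + (-6*(-2) + 33)) = -2512*(3582 + (12 + 33)) = -2512*(3582 + 45) = -2512*3627 = -9111024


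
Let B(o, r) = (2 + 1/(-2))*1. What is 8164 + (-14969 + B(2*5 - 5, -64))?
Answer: -13607/2 ≈ -6803.5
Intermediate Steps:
B(o, r) = 3/2 (B(o, r) = (2 - 1/2)*1 = (3/2)*1 = 3/2)
8164 + (-14969 + B(2*5 - 5, -64)) = 8164 + (-14969 + 3/2) = 8164 - 29935/2 = -13607/2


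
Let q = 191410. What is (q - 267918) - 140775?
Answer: -217283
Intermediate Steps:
(q - 267918) - 140775 = (191410 - 267918) - 140775 = -76508 - 140775 = -217283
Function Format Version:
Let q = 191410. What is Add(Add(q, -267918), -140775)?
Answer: -217283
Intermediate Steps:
Add(Add(q, -267918), -140775) = Add(Add(191410, -267918), -140775) = Add(-76508, -140775) = -217283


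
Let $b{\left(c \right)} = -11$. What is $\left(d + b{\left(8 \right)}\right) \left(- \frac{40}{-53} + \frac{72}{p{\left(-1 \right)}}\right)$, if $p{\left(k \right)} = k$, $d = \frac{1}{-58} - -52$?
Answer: $- \frac{4487776}{1537} \approx -2919.8$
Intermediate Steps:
$d = \frac{3015}{58}$ ($d = - \frac{1}{58} + 52 = \frac{3015}{58} \approx 51.983$)
$\left(d + b{\left(8 \right)}\right) \left(- \frac{40}{-53} + \frac{72}{p{\left(-1 \right)}}\right) = \left(\frac{3015}{58} - 11\right) \left(- \frac{40}{-53} + \frac{72}{-1}\right) = \frac{2377 \left(\left(-40\right) \left(- \frac{1}{53}\right) + 72 \left(-1\right)\right)}{58} = \frac{2377 \left(\frac{40}{53} - 72\right)}{58} = \frac{2377}{58} \left(- \frac{3776}{53}\right) = - \frac{4487776}{1537}$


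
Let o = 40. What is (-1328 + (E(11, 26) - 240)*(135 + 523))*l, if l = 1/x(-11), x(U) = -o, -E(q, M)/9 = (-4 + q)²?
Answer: 224713/20 ≈ 11236.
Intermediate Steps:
E(q, M) = -9*(-4 + q)²
x(U) = -40 (x(U) = -1*40 = -40)
l = -1/40 (l = 1/(-40) = -1/40 ≈ -0.025000)
(-1328 + (E(11, 26) - 240)*(135 + 523))*l = (-1328 + (-9*(-4 + 11)² - 240)*(135 + 523))*(-1/40) = (-1328 + (-9*7² - 240)*658)*(-1/40) = (-1328 + (-9*49 - 240)*658)*(-1/40) = (-1328 + (-441 - 240)*658)*(-1/40) = (-1328 - 681*658)*(-1/40) = (-1328 - 448098)*(-1/40) = -449426*(-1/40) = 224713/20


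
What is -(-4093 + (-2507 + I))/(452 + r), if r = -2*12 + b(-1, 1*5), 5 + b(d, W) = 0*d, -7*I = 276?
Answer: 5164/329 ≈ 15.696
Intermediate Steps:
I = -276/7 (I = -1/7*276 = -276/7 ≈ -39.429)
b(d, W) = -5 (b(d, W) = -5 + 0*d = -5 + 0 = -5)
r = -29 (r = -2*12 - 5 = -24 - 5 = -29)
-(-4093 + (-2507 + I))/(452 + r) = -(-4093 + (-2507 - 276/7))/(452 - 29) = -(-4093 - 17825/7)/423 = -(-46476)/(7*423) = -1*(-5164/329) = 5164/329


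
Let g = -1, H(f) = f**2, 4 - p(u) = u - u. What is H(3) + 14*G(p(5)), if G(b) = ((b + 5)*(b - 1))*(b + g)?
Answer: 1143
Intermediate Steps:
p(u) = 4 (p(u) = 4 - (u - u) = 4 - 1*0 = 4 + 0 = 4)
G(b) = (-1 + b)**2*(5 + b) (G(b) = ((b + 5)*(b - 1))*(b - 1) = ((5 + b)*(-1 + b))*(-1 + b) = ((-1 + b)*(5 + b))*(-1 + b) = (-1 + b)**2*(5 + b))
H(3) + 14*G(p(5)) = 3**2 + 14*(5 + 4**3 - 9*4 + 3*4**2) = 9 + 14*(5 + 64 - 36 + 3*16) = 9 + 14*(5 + 64 - 36 + 48) = 9 + 14*81 = 9 + 1134 = 1143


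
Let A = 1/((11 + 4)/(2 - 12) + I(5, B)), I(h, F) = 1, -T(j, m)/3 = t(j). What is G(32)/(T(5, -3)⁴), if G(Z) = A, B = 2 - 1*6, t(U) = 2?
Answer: -1/648 ≈ -0.0015432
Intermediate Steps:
T(j, m) = -6 (T(j, m) = -3*2 = -6)
B = -4 (B = 2 - 6 = -4)
A = -2 (A = 1/((11 + 4)/(2 - 12) + 1) = 1/(15/(-10) + 1) = 1/(15*(-⅒) + 1) = 1/(-3/2 + 1) = 1/(-½) = -2)
G(Z) = -2
G(32)/(T(5, -3)⁴) = -2/((-6)⁴) = -2/1296 = -2*1/1296 = -1/648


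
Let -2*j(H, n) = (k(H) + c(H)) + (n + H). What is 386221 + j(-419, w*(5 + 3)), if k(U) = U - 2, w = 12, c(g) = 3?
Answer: 773183/2 ≈ 3.8659e+5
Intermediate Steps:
k(U) = -2 + U
j(H, n) = -½ - H - n/2 (j(H, n) = -(((-2 + H) + 3) + (n + H))/2 = -((1 + H) + (H + n))/2 = -(1 + n + 2*H)/2 = -½ - H - n/2)
386221 + j(-419, w*(5 + 3)) = 386221 + (-½ - 1*(-419) - 6*(5 + 3)) = 386221 + (-½ + 419 - 6*8) = 386221 + (-½ + 419 - ½*96) = 386221 + (-½ + 419 - 48) = 386221 + 741/2 = 773183/2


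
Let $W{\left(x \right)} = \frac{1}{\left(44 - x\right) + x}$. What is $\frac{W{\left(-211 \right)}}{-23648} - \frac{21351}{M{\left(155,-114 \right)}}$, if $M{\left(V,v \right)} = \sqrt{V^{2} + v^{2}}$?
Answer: $- \frac{1}{1040512} - \frac{21351 \sqrt{37021}}{37021} \approx -110.97$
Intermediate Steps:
$W{\left(x \right)} = \frac{1}{44}$
$\frac{W{\left(-211 \right)}}{-23648} - \frac{21351}{M{\left(155,-114 \right)}} = \frac{1}{44 \left(-23648\right)} - \frac{21351}{\sqrt{155^{2} + \left(-114\right)^{2}}} = \frac{1}{44} \left(- \frac{1}{23648}\right) - \frac{21351}{\sqrt{24025 + 12996}} = - \frac{1}{1040512} - \frac{21351}{\sqrt{37021}} = - \frac{1}{1040512} - 21351 \frac{\sqrt{37021}}{37021} = - \frac{1}{1040512} - \frac{21351 \sqrt{37021}}{37021}$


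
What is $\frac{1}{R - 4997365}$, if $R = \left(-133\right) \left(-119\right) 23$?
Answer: $- \frac{1}{4633344} \approx -2.1583 \cdot 10^{-7}$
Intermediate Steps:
$R = 364021$ ($R = 15827 \cdot 23 = 364021$)
$\frac{1}{R - 4997365} = \frac{1}{364021 - 4997365} = \frac{1}{-4633344} = - \frac{1}{4633344}$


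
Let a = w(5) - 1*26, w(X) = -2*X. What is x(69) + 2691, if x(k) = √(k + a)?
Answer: 2691 + √33 ≈ 2696.7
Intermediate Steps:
a = -36 (a = -2*5 - 1*26 = -10 - 26 = -36)
x(k) = √(-36 + k) (x(k) = √(k - 36) = √(-36 + k))
x(69) + 2691 = √(-36 + 69) + 2691 = √33 + 2691 = 2691 + √33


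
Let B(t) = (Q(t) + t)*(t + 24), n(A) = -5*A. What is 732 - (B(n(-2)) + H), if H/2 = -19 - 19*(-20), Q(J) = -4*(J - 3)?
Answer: 622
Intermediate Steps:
Q(J) = 12 - 4*J (Q(J) = -4*(-3 + J) = 12 - 4*J)
B(t) = (12 - 3*t)*(24 + t) (B(t) = ((12 - 4*t) + t)*(t + 24) = (12 - 3*t)*(24 + t))
H = 722 (H = 2*(-19 - 19*(-20)) = 2*(-19 + 380) = 2*361 = 722)
732 - (B(n(-2)) + H) = 732 - ((288 - (-300)*(-2) - 3*(-5*(-2))²) + 722) = 732 - ((288 - 60*10 - 3*10²) + 722) = 732 - ((288 - 600 - 3*100) + 722) = 732 - ((288 - 600 - 300) + 722) = 732 - (-612 + 722) = 732 - 1*110 = 732 - 110 = 622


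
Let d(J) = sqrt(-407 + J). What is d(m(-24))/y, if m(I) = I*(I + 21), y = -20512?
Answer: -I*sqrt(335)/20512 ≈ -0.00089231*I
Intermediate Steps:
m(I) = I*(21 + I)
d(m(-24))/y = sqrt(-407 - 24*(21 - 24))/(-20512) = sqrt(-407 - 24*(-3))*(-1/20512) = sqrt(-407 + 72)*(-1/20512) = sqrt(-335)*(-1/20512) = (I*sqrt(335))*(-1/20512) = -I*sqrt(335)/20512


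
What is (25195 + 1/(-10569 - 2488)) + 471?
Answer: 335120961/13057 ≈ 25666.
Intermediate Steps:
(25195 + 1/(-10569 - 2488)) + 471 = (25195 + 1/(-13057)) + 471 = (25195 - 1/13057) + 471 = 328971114/13057 + 471 = 335120961/13057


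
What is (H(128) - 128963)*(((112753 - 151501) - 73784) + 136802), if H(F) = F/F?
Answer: -3129907740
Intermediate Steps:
H(F) = 1
(H(128) - 128963)*(((112753 - 151501) - 73784) + 136802) = (1 - 128963)*(((112753 - 151501) - 73784) + 136802) = -128962*((-38748 - 73784) + 136802) = -128962*(-112532 + 136802) = -128962*24270 = -3129907740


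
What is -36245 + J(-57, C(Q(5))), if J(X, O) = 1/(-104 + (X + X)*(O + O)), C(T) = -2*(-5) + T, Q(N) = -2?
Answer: -69880361/1928 ≈ -36245.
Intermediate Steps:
C(T) = 10 + T
J(X, O) = 1/(-104 + 4*O*X) (J(X, O) = 1/(-104 + (2*X)*(2*O)) = 1/(-104 + 4*O*X))
-36245 + J(-57, C(Q(5))) = -36245 + 1/(4*(-26 + (10 - 2)*(-57))) = -36245 + 1/(4*(-26 + 8*(-57))) = -36245 + 1/(4*(-26 - 456)) = -36245 + (¼)/(-482) = -36245 + (¼)*(-1/482) = -36245 - 1/1928 = -69880361/1928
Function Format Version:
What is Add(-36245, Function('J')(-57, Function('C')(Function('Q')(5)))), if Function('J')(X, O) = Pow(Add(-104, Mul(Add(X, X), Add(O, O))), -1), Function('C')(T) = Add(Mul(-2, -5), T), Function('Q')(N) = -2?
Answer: Rational(-69880361, 1928) ≈ -36245.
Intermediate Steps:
Function('C')(T) = Add(10, T)
Function('J')(X, O) = Pow(Add(-104, Mul(4, O, X)), -1) (Function('J')(X, O) = Pow(Add(-104, Mul(Mul(2, X), Mul(2, O))), -1) = Pow(Add(-104, Mul(4, O, X)), -1))
Add(-36245, Function('J')(-57, Function('C')(Function('Q')(5)))) = Add(-36245, Mul(Rational(1, 4), Pow(Add(-26, Mul(Add(10, -2), -57)), -1))) = Add(-36245, Mul(Rational(1, 4), Pow(Add(-26, Mul(8, -57)), -1))) = Add(-36245, Mul(Rational(1, 4), Pow(Add(-26, -456), -1))) = Add(-36245, Mul(Rational(1, 4), Pow(-482, -1))) = Add(-36245, Mul(Rational(1, 4), Rational(-1, 482))) = Add(-36245, Rational(-1, 1928)) = Rational(-69880361, 1928)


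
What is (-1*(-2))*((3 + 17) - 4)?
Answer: 32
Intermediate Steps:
(-1*(-2))*((3 + 17) - 4) = 2*(20 - 4) = 2*16 = 32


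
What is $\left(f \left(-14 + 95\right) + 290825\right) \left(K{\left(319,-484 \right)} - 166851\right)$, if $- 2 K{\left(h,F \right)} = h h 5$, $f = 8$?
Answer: $- \frac{245568042811}{2} \approx -1.2278 \cdot 10^{11}$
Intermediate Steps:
$K{\left(h,F \right)} = - \frac{5 h^{2}}{2}$ ($K{\left(h,F \right)} = - \frac{h h 5}{2} = - \frac{h^{2} \cdot 5}{2} = - \frac{5 h^{2}}{2}$)
$\left(f \left(-14 + 95\right) + 290825\right) \left(K{\left(319,-484 \right)} - 166851\right) = \left(8 \left(-14 + 95\right) + 290825\right) \left(- \frac{5 \cdot 319^{2}}{2} - 166851\right) = \left(8 \cdot 81 + 290825\right) \left(\left(- \frac{5}{2}\right) 101761 - 166851\right) = \left(648 + 290825\right) \left(- \frac{508805}{2} - 166851\right) = 291473 \left(- \frac{842507}{2}\right) = - \frac{245568042811}{2}$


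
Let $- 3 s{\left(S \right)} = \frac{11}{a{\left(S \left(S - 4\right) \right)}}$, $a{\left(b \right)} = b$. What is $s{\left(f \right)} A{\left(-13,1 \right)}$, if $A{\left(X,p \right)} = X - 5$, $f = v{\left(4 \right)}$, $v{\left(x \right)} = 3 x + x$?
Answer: $\frac{11}{32} \approx 0.34375$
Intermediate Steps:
$v{\left(x \right)} = 4 x$
$f = 16$ ($f = 4 \cdot 4 = 16$)
$A{\left(X,p \right)} = -5 + X$
$s{\left(S \right)} = - \frac{11}{3 S \left(-4 + S\right)}$ ($s{\left(S \right)} = - \frac{11 \frac{1}{S \left(S - 4\right)}}{3} = - \frac{11 \frac{1}{S \left(-4 + S\right)}}{3} = - \frac{11 \frac{1}{S} \frac{1}{-4 + S}}{3} = - \frac{11}{3 S \left(-4 + S\right)}$)
$s{\left(f \right)} A{\left(-13,1 \right)} = - \frac{11}{3 \cdot 16 \left(-4 + 16\right)} \left(-5 - 13\right) = \left(- \frac{11}{3}\right) \frac{1}{16} \cdot \frac{1}{12} \left(-18\right) = \left(- \frac{11}{576}\right) \left(-18\right) = \frac{11}{32}$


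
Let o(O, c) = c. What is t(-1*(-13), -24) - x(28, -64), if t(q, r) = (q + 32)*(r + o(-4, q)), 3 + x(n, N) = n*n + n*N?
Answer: 516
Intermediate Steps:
x(n, N) = -3 + n² + N*n (x(n, N) = -3 + (n*n + n*N) = -3 + (n² + N*n) = -3 + n² + N*n)
t(q, r) = (32 + q)*(q + r) (t(q, r) = (q + 32)*(r + q) = (32 + q)*(q + r))
t(-1*(-13), -24) - x(28, -64) = ((-1*(-13))² + 32*(-1*(-13)) + 32*(-24) - 1*(-13)*(-24)) - (-3 + 28² - 64*28) = (13² + 32*13 - 768 + 13*(-24)) - (-3 + 784 - 1792) = (169 + 416 - 768 - 312) - 1*(-1011) = -495 + 1011 = 516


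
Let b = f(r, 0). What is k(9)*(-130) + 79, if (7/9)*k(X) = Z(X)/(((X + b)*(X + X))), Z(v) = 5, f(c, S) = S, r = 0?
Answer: 4652/63 ≈ 73.841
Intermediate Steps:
b = 0
k(X) = 45/(14*X²) (k(X) = 9*(5/(((X + 0)*(X + X))))/7 = 9*(5/((X*(2*X))))/7 = 9*(5/((2*X²)))/7 = 9*(5*(1/(2*X²)))/7 = 9*(5/(2*X²))/7 = 45/(14*X²))
k(9)*(-130) + 79 = ((45/14)/9²)*(-130) + 79 = ((45/14)*(1/81))*(-130) + 79 = (5/126)*(-130) + 79 = -325/63 + 79 = 4652/63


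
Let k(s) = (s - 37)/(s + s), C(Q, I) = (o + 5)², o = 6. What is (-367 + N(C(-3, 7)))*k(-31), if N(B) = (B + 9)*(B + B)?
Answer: 34102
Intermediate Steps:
C(Q, I) = 121 (C(Q, I) = (6 + 5)² = 11² = 121)
N(B) = 2*B*(9 + B) (N(B) = (9 + B)*(2*B) = 2*B*(9 + B))
k(s) = (-37 + s)/(2*s) (k(s) = (-37 + s)/((2*s)) = (-37 + s)*(1/(2*s)) = (-37 + s)/(2*s))
(-367 + N(C(-3, 7)))*k(-31) = (-367 + 2*121*(9 + 121))*((½)*(-37 - 31)/(-31)) = (-367 + 2*121*130)*((½)*(-1/31)*(-68)) = (-367 + 31460)*(34/31) = 31093*(34/31) = 34102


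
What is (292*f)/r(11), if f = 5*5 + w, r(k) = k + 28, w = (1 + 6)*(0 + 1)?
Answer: 9344/39 ≈ 239.59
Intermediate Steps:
w = 7 (w = 7*1 = 7)
r(k) = 28 + k
f = 32 (f = 5*5 + 7 = 25 + 7 = 32)
(292*f)/r(11) = (292*32)/(28 + 11) = 9344/39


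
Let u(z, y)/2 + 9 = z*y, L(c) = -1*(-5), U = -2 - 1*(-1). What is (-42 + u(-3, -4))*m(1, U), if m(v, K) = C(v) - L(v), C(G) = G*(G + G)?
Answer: 108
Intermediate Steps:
U = -1 (U = -2 + 1 = -1)
L(c) = 5
C(G) = 2*G² (C(G) = G*(2*G) = 2*G²)
u(z, y) = -18 + 2*y*z (u(z, y) = -18 + 2*(z*y) = -18 + 2*(y*z) = -18 + 2*y*z)
m(v, K) = -5 + 2*v² (m(v, K) = 2*v² - 1*5 = 2*v² - 5 = -5 + 2*v²)
(-42 + u(-3, -4))*m(1, U) = (-42 + (-18 + 2*(-4)*(-3)))*(-5 + 2*1²) = (-42 + (-18 + 24))*(-5 + 2*1) = (-42 + 6)*(-5 + 2) = -36*(-3) = 108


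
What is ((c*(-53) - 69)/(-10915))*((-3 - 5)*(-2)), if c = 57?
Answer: 9888/2183 ≈ 4.5295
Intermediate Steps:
((c*(-53) - 69)/(-10915))*((-3 - 5)*(-2)) = ((57*(-53) - 69)/(-10915))*((-3 - 5)*(-2)) = ((-3021 - 69)*(-1/10915))*(-8*(-2)) = -3090*(-1/10915)*16 = (618/2183)*16 = 9888/2183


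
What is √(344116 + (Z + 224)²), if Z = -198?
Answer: 2*√86198 ≈ 587.19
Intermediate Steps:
√(344116 + (Z + 224)²) = √(344116 + (-198 + 224)²) = √(344116 + 26²) = √(344116 + 676) = √344792 = 2*√86198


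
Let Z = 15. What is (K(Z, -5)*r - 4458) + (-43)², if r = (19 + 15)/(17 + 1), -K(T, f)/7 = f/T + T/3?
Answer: -72109/27 ≈ -2670.7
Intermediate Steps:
K(T, f) = -7*T/3 - 7*f/T (K(T, f) = -7*(f/T + T/3) = -7*(T/3 + f/T) = -7*T/3 - 7*f/T)
r = 17/9 (r = 34/18 = 34*(1/18) = 17/9 ≈ 1.8889)
(K(Z, -5)*r - 4458) + (-43)² = ((-7/3*15 - 7*(-5)/15)*(17/9) - 4458) + (-43)² = ((-35 - 7*(-5)*1/15)*(17/9) - 4458) + 1849 = ((-35 + 7/3)*(17/9) - 4458) + 1849 = (-98/3*17/9 - 4458) + 1849 = (-1666/27 - 4458) + 1849 = -122032/27 + 1849 = -72109/27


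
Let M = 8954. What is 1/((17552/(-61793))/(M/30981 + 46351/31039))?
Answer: -105908477121841/16878341233968 ≈ -6.2748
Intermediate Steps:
1/((17552/(-61793))/(M/30981 + 46351/31039)) = 1/((17552/(-61793))/(8954/30981 + 46351/31039)) = 1/((17552*(-1/61793))/(8954*(1/30981) + 46351*(1/31039))) = 1/(-17552/(61793*(8954/30981 + 46351/31039))) = 1/(-17552/(61793*1713923537/961619259)) = 1/(-17552/61793*961619259/1713923537) = 1/(-16878341233968/105908477121841) = -105908477121841/16878341233968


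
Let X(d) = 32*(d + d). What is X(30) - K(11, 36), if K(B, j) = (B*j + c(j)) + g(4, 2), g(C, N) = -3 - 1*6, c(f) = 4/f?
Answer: 13796/9 ≈ 1532.9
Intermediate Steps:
X(d) = 64*d (X(d) = 32*(2*d) = 64*d)
g(C, N) = -9 (g(C, N) = -3 - 6 = -9)
K(B, j) = -9 + 4/j + B*j (K(B, j) = (B*j + 4/j) - 9 = (4/j + B*j) - 9 = -9 + 4/j + B*j)
X(30) - K(11, 36) = 64*30 - (-9 + 4/36 + 11*36) = 1920 - (-9 + 4*(1/36) + 396) = 1920 - (-9 + ⅑ + 396) = 1920 - 1*3484/9 = 1920 - 3484/9 = 13796/9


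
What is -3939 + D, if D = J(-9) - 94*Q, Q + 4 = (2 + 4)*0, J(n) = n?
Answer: -3572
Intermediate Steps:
Q = -4 (Q = -4 + (2 + 4)*0 = -4 + 6*0 = -4 + 0 = -4)
D = 367 (D = -9 - 94*(-4) = -9 + 376 = 367)
-3939 + D = -3939 + 367 = -3572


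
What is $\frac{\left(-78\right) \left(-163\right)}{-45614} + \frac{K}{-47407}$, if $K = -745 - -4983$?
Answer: $- \frac{398022365}{1081211449} \approx -0.36813$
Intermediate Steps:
$K = 4238$ ($K = -745 + 4983 = 4238$)
$\frac{\left(-78\right) \left(-163\right)}{-45614} + \frac{K}{-47407} = \frac{\left(-78\right) \left(-163\right)}{-45614} + \frac{4238}{-47407} = 12714 \left(- \frac{1}{45614}\right) + 4238 \left(- \frac{1}{47407}\right) = - \frac{6357}{22807} - \frac{4238}{47407} = - \frac{398022365}{1081211449}$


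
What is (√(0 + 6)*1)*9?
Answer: 9*√6 ≈ 22.045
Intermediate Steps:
(√(0 + 6)*1)*9 = (√6*1)*9 = √6*9 = 9*√6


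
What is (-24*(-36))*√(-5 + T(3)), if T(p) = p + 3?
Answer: 864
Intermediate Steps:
T(p) = 3 + p
(-24*(-36))*√(-5 + T(3)) = (-24*(-36))*√(-5 + (3 + 3)) = 864*√(-5 + 6) = 864*√1 = 864*1 = 864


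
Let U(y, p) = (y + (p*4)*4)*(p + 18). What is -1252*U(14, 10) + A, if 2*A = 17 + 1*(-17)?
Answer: -6099744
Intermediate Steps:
A = 0 (A = (17 + 1*(-17))/2 = (17 - 17)/2 = (½)*0 = 0)
U(y, p) = (18 + p)*(y + 16*p) (U(y, p) = (y + (4*p)*4)*(18 + p) = (y + 16*p)*(18 + p) = (18 + p)*(y + 16*p))
-1252*U(14, 10) + A = -1252*(16*10² + 18*14 + 288*10 + 10*14) + 0 = -1252*(16*100 + 252 + 2880 + 140) + 0 = -1252*(1600 + 252 + 2880 + 140) + 0 = -1252*4872 + 0 = -6099744 + 0 = -6099744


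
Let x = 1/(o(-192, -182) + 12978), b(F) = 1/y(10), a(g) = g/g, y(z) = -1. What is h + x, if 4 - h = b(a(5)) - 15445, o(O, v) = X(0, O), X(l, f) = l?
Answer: 200510101/12978 ≈ 15450.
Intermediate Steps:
o(O, v) = 0
a(g) = 1
b(F) = -1 (b(F) = 1/(-1) = -1)
x = 1/12978 (x = 1/(0 + 12978) = 1/12978 ≈ 7.7053e-5)
h = 15450 (h = 4 - (-1 - 15445) = 4 - 1*(-15446) = 4 + 15446 = 15450)
h + x = 15450 + 1/12978 = 200510101/12978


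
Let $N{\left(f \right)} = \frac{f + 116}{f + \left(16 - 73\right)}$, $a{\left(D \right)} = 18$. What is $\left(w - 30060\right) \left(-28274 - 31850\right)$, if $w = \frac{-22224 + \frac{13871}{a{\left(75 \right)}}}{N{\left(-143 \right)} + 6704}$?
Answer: $\frac{21812142618932320}{12067443} \approx 1.8075 \cdot 10^{9}$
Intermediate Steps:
$N{\left(f \right)} = \frac{116 + f}{-57 + f}$ ($N{\left(f \right)} = \frac{116 + f}{f + \left(16 - 73\right)} = \frac{116 + f}{f - 57} = \frac{116 + f}{-57 + f}$)
$w = - \frac{38616100}{12067443}$ ($w = \frac{-22224 + \frac{13871}{18}}{\frac{116 - 143}{-57 - 143} + 6704} = \frac{-22224 + 13871 \cdot \frac{1}{18}}{\frac{1}{-200} \left(-27\right) + 6704} = \frac{-22224 + \frac{13871}{18}}{\left(- \frac{1}{200}\right) \left(-27\right) + 6704} = - \frac{386161}{18 \left(\frac{27}{200} + 6704\right)} = - \frac{386161}{18 \cdot \frac{1340827}{200}} = \left(- \frac{386161}{18}\right) \frac{200}{1340827} = - \frac{38616100}{12067443} \approx -3.2$)
$\left(w - 30060\right) \left(-28274 - 31850\right) = \left(- \frac{38616100}{12067443} - 30060\right) \left(-28274 - 31850\right) = \left(- \frac{362785952680}{12067443}\right) \left(-60124\right) = \frac{21812142618932320}{12067443}$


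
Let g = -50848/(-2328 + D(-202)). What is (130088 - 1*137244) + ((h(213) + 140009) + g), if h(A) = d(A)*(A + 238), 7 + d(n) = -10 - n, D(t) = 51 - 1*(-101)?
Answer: 1981953/68 ≈ 29146.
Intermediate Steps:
D(t) = 152 (D(t) = 51 + 101 = 152)
d(n) = -17 - n (d(n) = -7 + (-10 - n) = -17 - n)
h(A) = (-17 - A)*(238 + A) (h(A) = (-17 - A)*(A + 238) = (-17 - A)*(238 + A))
g = 1589/68 (g = -50848/(-2328 + 152) = -50848/(-2176) = -50848*(-1/2176) = 1589/68 ≈ 23.368)
(130088 - 1*137244) + ((h(213) + 140009) + g) = (130088 - 1*137244) + ((-(17 + 213)*(238 + 213) + 140009) + 1589/68) = (130088 - 137244) + ((-1*230*451 + 140009) + 1589/68) = -7156 + ((-103730 + 140009) + 1589/68) = -7156 + (36279 + 1589/68) = -7156 + 2468561/68 = 1981953/68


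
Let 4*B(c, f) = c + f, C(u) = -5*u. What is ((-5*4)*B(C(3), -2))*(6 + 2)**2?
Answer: 5440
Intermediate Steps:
B(c, f) = c/4 + f/4 (B(c, f) = (c + f)/4 = c/4 + f/4)
((-5*4)*B(C(3), -2))*(6 + 2)**2 = ((-5*4)*((-5*3)/4 + (1/4)*(-2)))*(6 + 2)**2 = -20*((1/4)*(-15) - 1/2)*8**2 = -20*(-15/4 - 1/2)*64 = -20*(-17/4)*64 = 85*64 = 5440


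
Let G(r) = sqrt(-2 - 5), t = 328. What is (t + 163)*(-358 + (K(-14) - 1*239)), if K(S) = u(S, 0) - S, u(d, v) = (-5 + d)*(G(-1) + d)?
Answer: -155647 - 9329*I*sqrt(7) ≈ -1.5565e+5 - 24682.0*I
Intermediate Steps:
G(r) = I*sqrt(7) (G(r) = sqrt(-7) = I*sqrt(7))
u(d, v) = (-5 + d)*(d + I*sqrt(7)) (u(d, v) = (-5 + d)*(I*sqrt(7) + d) = (-5 + d)*(d + I*sqrt(7)))
K(S) = S**2 - 6*S - 5*I*sqrt(7) + I*S*sqrt(7) (K(S) = (S**2 - 5*S - 5*I*sqrt(7) + I*S*sqrt(7)) - S = S**2 - 6*S - 5*I*sqrt(7) + I*S*sqrt(7))
(t + 163)*(-358 + (K(-14) - 1*239)) = (328 + 163)*(-358 + (((-14)**2 - 6*(-14) - 5*I*sqrt(7) + I*(-14)*sqrt(7)) - 1*239)) = 491*(-358 + ((196 + 84 - 5*I*sqrt(7) - 14*I*sqrt(7)) - 239)) = 491*(-358 + ((280 - 19*I*sqrt(7)) - 239)) = 491*(-358 + (41 - 19*I*sqrt(7))) = 491*(-317 - 19*I*sqrt(7)) = -155647 - 9329*I*sqrt(7)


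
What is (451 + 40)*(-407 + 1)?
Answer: -199346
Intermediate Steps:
(451 + 40)*(-407 + 1) = 491*(-406) = -199346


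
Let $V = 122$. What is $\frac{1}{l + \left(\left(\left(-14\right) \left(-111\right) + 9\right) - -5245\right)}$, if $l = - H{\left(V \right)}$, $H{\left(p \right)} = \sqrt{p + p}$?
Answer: $\frac{1702}{11587155} + \frac{\sqrt{61}}{23174310} \approx 0.00014722$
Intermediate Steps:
$H{\left(p \right)} = \sqrt{2} \sqrt{p}$ ($H{\left(p \right)} = \sqrt{2 p} = \sqrt{2} \sqrt{p}$)
$l = - 2 \sqrt{61}$ ($l = - \sqrt{2} \sqrt{122} = - 2 \sqrt{61} \approx -15.62$)
$\frac{1}{l + \left(\left(\left(-14\right) \left(-111\right) + 9\right) - -5245\right)} = \frac{1}{- 2 \sqrt{61} + \left(\left(\left(-14\right) \left(-111\right) + 9\right) - -5245\right)} = \frac{1}{- 2 \sqrt{61} + \left(\left(1554 + 9\right) + 5245\right)} = \frac{1}{- 2 \sqrt{61} + \left(1563 + 5245\right)} = \frac{1}{- 2 \sqrt{61} + 6808} = \frac{1}{6808 - 2 \sqrt{61}}$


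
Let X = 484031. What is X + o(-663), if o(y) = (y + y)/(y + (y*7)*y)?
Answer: 1122951919/2320 ≈ 4.8403e+5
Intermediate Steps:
o(y) = 2*y/(y + 7*y²) (o(y) = (2*y)/(y + (7*y)*y) = (2*y)/(y + 7*y²) = 2*y/(y + 7*y²))
X + o(-663) = 484031 + 2/(1 + 7*(-663)) = 484031 + 2/(1 - 4641) = 484031 + 2/(-4640) = 484031 + 2*(-1/4640) = 484031 - 1/2320 = 1122951919/2320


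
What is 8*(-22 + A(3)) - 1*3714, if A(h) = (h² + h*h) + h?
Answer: -3722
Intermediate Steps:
A(h) = h + 2*h² (A(h) = (h² + h²) + h = 2*h² + h = h + 2*h²)
8*(-22 + A(3)) - 1*3714 = 8*(-22 + 3*(1 + 2*3)) - 1*3714 = 8*(-22 + 3*(1 + 6)) - 3714 = 8*(-22 + 3*7) - 3714 = 8*(-22 + 21) - 3714 = 8*(-1) - 3714 = -8 - 3714 = -3722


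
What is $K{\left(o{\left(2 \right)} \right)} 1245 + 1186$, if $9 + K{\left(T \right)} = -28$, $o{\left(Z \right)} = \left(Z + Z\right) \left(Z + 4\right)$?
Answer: $-44879$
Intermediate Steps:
$o{\left(Z \right)} = 2 Z \left(4 + Z\right)$
$K{\left(T \right)} = -37$ ($K{\left(T \right)} = -9 - 28 = -37$)
$K{\left(o{\left(2 \right)} \right)} 1245 + 1186 = \left(-37\right) 1245 + 1186 = -46065 + 1186 = -44879$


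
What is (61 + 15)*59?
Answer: 4484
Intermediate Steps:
(61 + 15)*59 = 76*59 = 4484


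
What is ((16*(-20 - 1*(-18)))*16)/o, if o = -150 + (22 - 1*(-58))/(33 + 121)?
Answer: 19712/5755 ≈ 3.4252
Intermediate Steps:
o = -11510/77 (o = -150 + (22 + 58)/154 = -150 + 80*(1/154) = -150 + 40/77 = -11510/77 ≈ -149.48)
((16*(-20 - 1*(-18)))*16)/o = ((16*(-20 - 1*(-18)))*16)/(-11510/77) = ((16*(-20 + 18))*16)*(-77/11510) = ((16*(-2))*16)*(-77/11510) = -32*16*(-77/11510) = -512*(-77/11510) = 19712/5755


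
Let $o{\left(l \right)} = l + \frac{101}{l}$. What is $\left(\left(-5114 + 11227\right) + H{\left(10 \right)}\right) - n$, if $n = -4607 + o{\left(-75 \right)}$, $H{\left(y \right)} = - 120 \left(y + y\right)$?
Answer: $\frac{629726}{75} \approx 8396.3$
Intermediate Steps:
$H{\left(y \right)} = - 240 y$ ($H{\left(y \right)} = - 120 \cdot 2 y = - 240 y$)
$n = - \frac{351251}{75}$ ($n = -4607 - \left(75 - \frac{101}{-75}\right) = -4607 + \left(-75 + 101 \left(- \frac{1}{75}\right)\right) = -4607 - \frac{5726}{75} = - \frac{351251}{75} \approx -4683.3$)
$\left(\left(-5114 + 11227\right) + H{\left(10 \right)}\right) - n = \left(\left(-5114 + 11227\right) - 2400\right) - - \frac{351251}{75} = \left(6113 - 2400\right) + \frac{351251}{75} = 3713 + \frac{351251}{75} = \frac{629726}{75}$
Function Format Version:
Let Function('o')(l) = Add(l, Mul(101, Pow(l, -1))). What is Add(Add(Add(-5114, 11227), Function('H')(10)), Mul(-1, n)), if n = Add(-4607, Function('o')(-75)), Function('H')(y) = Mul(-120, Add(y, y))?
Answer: Rational(629726, 75) ≈ 8396.3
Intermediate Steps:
Function('H')(y) = Mul(-240, y) (Function('H')(y) = Mul(-120, Mul(2, y)) = Mul(-240, y))
n = Rational(-351251, 75) (n = Add(-4607, Add(-75, Mul(101, Pow(-75, -1)))) = Add(-4607, Add(-75, Mul(101, Rational(-1, 75)))) = Add(-4607, Add(-75, Rational(-101, 75))) = Add(-4607, Rational(-5726, 75)) = Rational(-351251, 75) ≈ -4683.3)
Add(Add(Add(-5114, 11227), Function('H')(10)), Mul(-1, n)) = Add(Add(Add(-5114, 11227), Mul(-240, 10)), Mul(-1, Rational(-351251, 75))) = Add(Add(6113, -2400), Rational(351251, 75)) = Add(3713, Rational(351251, 75)) = Rational(629726, 75)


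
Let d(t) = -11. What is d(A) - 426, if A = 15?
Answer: -437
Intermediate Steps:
d(A) - 426 = -11 - 426 = -437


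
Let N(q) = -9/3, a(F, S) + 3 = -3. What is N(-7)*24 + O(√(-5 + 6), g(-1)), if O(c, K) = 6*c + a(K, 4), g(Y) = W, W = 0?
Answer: -72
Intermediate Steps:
a(F, S) = -6 (a(F, S) = -3 - 3 = -6)
g(Y) = 0
O(c, K) = -6 + 6*c (O(c, K) = 6*c - 6 = -6 + 6*c)
N(q) = -3 (N(q) = -9*⅓ = -3)
N(-7)*24 + O(√(-5 + 6), g(-1)) = -3*24 + (-6 + 6*√(-5 + 6)) = -72 + (-6 + 6*√1) = -72 + (-6 + 6*1) = -72 + (-6 + 6) = -72 + 0 = -72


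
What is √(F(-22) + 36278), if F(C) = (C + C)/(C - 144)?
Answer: 2*√62480242/83 ≈ 190.47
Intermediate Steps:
F(C) = 2*C/(-144 + C) (F(C) = (2*C)/(-144 + C) = 2*C/(-144 + C))
√(F(-22) + 36278) = √(2*(-22)/(-144 - 22) + 36278) = √(2*(-22)/(-166) + 36278) = √(2*(-22)*(-1/166) + 36278) = √(22/83 + 36278) = √(3011096/83) = 2*√62480242/83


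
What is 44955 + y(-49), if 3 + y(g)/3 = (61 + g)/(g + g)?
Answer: 2202336/49 ≈ 44946.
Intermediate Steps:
y(g) = -9 + 3*(61 + g)/(2*g) (y(g) = -9 + 3*((61 + g)/(g + g)) = -9 + 3*((61 + g)/((2*g))) = -9 + 3*((61 + g)*(1/(2*g))) = -9 + 3*((61 + g)/(2*g)) = -9 + 3*(61 + g)/(2*g))
44955 + y(-49) = 44955 + (3/2)*(61 - 5*(-49))/(-49) = 44955 + (3/2)*(-1/49)*(61 + 245) = 44955 + (3/2)*(-1/49)*306 = 44955 - 459/49 = 2202336/49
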